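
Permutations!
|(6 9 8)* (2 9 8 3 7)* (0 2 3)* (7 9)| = |(0 2 7 3 9)(6 8)| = 10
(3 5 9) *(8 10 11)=(3 5 9)(8 10 11)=[0, 1, 2, 5, 4, 9, 6, 7, 10, 3, 11, 8]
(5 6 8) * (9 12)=(5 6 8)(9 12)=[0, 1, 2, 3, 4, 6, 8, 7, 5, 12, 10, 11, 9]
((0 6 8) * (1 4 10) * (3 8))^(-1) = ((0 6 3 8)(1 4 10))^(-1) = (0 8 3 6)(1 10 4)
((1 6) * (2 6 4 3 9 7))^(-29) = (1 6 2 7 9 3 4)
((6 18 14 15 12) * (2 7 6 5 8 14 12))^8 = (2 15 14 8 5 12 18 6 7) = ((2 7 6 18 12 5 8 14 15))^8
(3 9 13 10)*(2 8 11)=(2 8 11)(3 9 13 10)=[0, 1, 8, 9, 4, 5, 6, 7, 11, 13, 3, 2, 12, 10]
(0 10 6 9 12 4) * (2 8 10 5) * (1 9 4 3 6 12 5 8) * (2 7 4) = (0 8 10 12 3 6 2 1 9 5 7 4) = [8, 9, 1, 6, 0, 7, 2, 4, 10, 5, 12, 11, 3]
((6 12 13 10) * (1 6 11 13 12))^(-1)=((1 6)(10 11 13))^(-1)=(1 6)(10 13 11)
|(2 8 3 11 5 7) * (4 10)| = |(2 8 3 11 5 7)(4 10)| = 6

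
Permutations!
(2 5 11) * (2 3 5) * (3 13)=(3 5 11 13)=[0, 1, 2, 5, 4, 11, 6, 7, 8, 9, 10, 13, 12, 3]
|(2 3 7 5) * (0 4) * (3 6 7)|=4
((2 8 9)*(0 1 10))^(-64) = (0 10 1)(2 9 8)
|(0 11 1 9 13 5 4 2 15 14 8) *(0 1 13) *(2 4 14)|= |(0 11 13 5 14 8 1 9)(2 15)|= 8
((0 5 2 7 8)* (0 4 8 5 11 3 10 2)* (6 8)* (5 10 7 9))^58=((0 11 3 7 10 2 9 5)(4 6 8))^58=(0 3 10 9)(2 5 11 7)(4 6 8)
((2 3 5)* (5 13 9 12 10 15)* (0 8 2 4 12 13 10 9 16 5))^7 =((0 8 2 3 10 15)(4 12 9 13 16 5))^7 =(0 8 2 3 10 15)(4 12 9 13 16 5)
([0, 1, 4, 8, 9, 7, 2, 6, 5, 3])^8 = [0, 1, 2, 3, 4, 5, 6, 7, 8, 9]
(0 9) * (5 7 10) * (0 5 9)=[0, 1, 2, 3, 4, 7, 6, 10, 8, 5, 9]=(5 7 10 9)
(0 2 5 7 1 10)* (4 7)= (0 2 5 4 7 1 10)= [2, 10, 5, 3, 7, 4, 6, 1, 8, 9, 0]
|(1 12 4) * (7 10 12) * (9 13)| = |(1 7 10 12 4)(9 13)| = 10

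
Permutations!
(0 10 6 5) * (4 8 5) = [10, 1, 2, 3, 8, 0, 4, 7, 5, 9, 6] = (0 10 6 4 8 5)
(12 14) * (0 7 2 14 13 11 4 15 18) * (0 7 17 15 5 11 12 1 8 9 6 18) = (0 17 15)(1 8 9 6 18 7 2 14)(4 5 11)(12 13) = [17, 8, 14, 3, 5, 11, 18, 2, 9, 6, 10, 4, 13, 12, 1, 0, 16, 15, 7]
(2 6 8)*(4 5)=[0, 1, 6, 3, 5, 4, 8, 7, 2]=(2 6 8)(4 5)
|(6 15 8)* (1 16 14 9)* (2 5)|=|(1 16 14 9)(2 5)(6 15 8)|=12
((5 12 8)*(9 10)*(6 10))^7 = (5 12 8)(6 10 9)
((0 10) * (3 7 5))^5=((0 10)(3 7 5))^5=(0 10)(3 5 7)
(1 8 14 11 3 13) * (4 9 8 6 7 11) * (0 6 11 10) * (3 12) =(0 6 7 10)(1 11 12 3 13)(4 9 8 14) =[6, 11, 2, 13, 9, 5, 7, 10, 14, 8, 0, 12, 3, 1, 4]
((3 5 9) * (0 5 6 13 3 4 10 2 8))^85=(0 5 9 4 10 2 8)(3 6 13)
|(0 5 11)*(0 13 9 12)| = 6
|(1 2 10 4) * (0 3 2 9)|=7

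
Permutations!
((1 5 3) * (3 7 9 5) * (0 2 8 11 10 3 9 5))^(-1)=(0 9 1 3 10 11 8 2)(5 7)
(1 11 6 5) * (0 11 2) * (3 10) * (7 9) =[11, 2, 0, 10, 4, 1, 5, 9, 8, 7, 3, 6] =(0 11 6 5 1 2)(3 10)(7 9)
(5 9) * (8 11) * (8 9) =(5 8 11 9) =[0, 1, 2, 3, 4, 8, 6, 7, 11, 5, 10, 9]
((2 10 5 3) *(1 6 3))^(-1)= (1 5 10 2 3 6)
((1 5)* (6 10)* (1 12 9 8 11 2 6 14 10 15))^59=((1 5 12 9 8 11 2 6 15)(10 14))^59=(1 11 5 2 12 6 9 15 8)(10 14)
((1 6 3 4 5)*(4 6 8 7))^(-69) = ((1 8 7 4 5)(3 6))^(-69) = (1 8 7 4 5)(3 6)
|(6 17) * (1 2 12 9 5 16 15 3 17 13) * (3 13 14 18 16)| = |(1 2 12 9 5 3 17 6 14 18 16 15 13)| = 13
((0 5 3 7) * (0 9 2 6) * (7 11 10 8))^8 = (0 2 7 10 3)(5 6 9 8 11)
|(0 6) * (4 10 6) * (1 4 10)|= 6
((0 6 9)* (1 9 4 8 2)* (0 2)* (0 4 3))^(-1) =((0 6 3)(1 9 2)(4 8))^(-1) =(0 3 6)(1 2 9)(4 8)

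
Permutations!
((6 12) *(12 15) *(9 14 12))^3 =((6 15 9 14 12))^3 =(6 14 15 12 9)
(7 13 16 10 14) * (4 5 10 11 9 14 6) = (4 5 10 6)(7 13 16 11 9 14) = [0, 1, 2, 3, 5, 10, 4, 13, 8, 14, 6, 9, 12, 16, 7, 15, 11]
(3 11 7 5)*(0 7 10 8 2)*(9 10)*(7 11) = [11, 1, 0, 7, 4, 3, 6, 5, 2, 10, 8, 9] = (0 11 9 10 8 2)(3 7 5)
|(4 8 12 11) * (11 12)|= 3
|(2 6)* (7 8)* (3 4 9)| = 6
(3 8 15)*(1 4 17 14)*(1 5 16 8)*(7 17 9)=(1 4 9 7 17 14 5 16 8 15 3)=[0, 4, 2, 1, 9, 16, 6, 17, 15, 7, 10, 11, 12, 13, 5, 3, 8, 14]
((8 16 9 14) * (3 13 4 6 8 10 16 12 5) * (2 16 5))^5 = (2 5 8 14 4 16 3 12 10 6 9 13)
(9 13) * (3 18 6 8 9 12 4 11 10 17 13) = (3 18 6 8 9)(4 11 10 17 13 12) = [0, 1, 2, 18, 11, 5, 8, 7, 9, 3, 17, 10, 4, 12, 14, 15, 16, 13, 6]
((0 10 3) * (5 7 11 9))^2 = ((0 10 3)(5 7 11 9))^2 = (0 3 10)(5 11)(7 9)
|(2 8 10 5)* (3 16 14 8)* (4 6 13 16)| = |(2 3 4 6 13 16 14 8 10 5)| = 10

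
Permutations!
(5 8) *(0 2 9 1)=(0 2 9 1)(5 8)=[2, 0, 9, 3, 4, 8, 6, 7, 5, 1]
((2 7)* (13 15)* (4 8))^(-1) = ((2 7)(4 8)(13 15))^(-1) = (2 7)(4 8)(13 15)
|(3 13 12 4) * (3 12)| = 2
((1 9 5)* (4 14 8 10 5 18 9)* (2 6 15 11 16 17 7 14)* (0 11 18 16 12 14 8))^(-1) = ((0 11 12 14)(1 4 2 6 15 18 9 16 17 7 8 10 5))^(-1) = (0 14 12 11)(1 5 10 8 7 17 16 9 18 15 6 2 4)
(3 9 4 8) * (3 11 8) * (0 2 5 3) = (0 2 5 3 9 4)(8 11) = [2, 1, 5, 9, 0, 3, 6, 7, 11, 4, 10, 8]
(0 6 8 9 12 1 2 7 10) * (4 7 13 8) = (0 6 4 7 10)(1 2 13 8 9 12) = [6, 2, 13, 3, 7, 5, 4, 10, 9, 12, 0, 11, 1, 8]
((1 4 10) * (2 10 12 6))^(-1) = (1 10 2 6 12 4)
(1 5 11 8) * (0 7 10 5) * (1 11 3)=[7, 0, 2, 1, 4, 3, 6, 10, 11, 9, 5, 8]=(0 7 10 5 3 1)(8 11)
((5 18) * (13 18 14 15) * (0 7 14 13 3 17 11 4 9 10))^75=(18)(0 17)(3 10)(4 14)(7 11)(9 15)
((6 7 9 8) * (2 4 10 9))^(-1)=(2 7 6 8 9 10 4)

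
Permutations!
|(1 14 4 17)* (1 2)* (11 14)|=6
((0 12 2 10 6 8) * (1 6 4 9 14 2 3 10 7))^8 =((0 12 3 10 4 9 14 2 7 1 6 8))^8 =(0 7 4)(1 9 12)(2 10 8)(3 6 14)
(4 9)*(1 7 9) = (1 7 9 4) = [0, 7, 2, 3, 1, 5, 6, 9, 8, 4]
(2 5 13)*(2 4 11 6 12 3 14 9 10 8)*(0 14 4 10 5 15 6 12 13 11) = (0 14 9 5 11 12 3 4)(2 15 6 13 10 8) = [14, 1, 15, 4, 0, 11, 13, 7, 2, 5, 8, 12, 3, 10, 9, 6]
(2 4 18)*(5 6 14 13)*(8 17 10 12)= (2 4 18)(5 6 14 13)(8 17 10 12)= [0, 1, 4, 3, 18, 6, 14, 7, 17, 9, 12, 11, 8, 5, 13, 15, 16, 10, 2]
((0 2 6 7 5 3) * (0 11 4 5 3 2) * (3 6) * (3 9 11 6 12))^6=(2 9 11 4 5)(3 7)(6 12)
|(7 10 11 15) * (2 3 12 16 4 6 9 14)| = 8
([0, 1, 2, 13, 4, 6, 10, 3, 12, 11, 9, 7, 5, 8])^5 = [0, 1, 2, 6, 4, 7, 3, 5, 9, 8, 13, 12, 11, 10]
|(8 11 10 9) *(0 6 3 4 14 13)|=12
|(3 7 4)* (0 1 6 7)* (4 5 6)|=12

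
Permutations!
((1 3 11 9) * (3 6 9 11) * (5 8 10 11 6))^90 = (1 9 6 11 10 8 5)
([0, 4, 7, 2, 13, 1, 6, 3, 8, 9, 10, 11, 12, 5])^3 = (1 5 13 4)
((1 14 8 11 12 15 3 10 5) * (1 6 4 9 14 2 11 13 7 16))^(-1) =(1 16 7 13 8 14 9 4 6 5 10 3 15 12 11 2)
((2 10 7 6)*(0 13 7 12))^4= (0 2 13 10 7 12 6)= ((0 13 7 6 2 10 12))^4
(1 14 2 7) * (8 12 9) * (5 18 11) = [0, 14, 7, 3, 4, 18, 6, 1, 12, 8, 10, 5, 9, 13, 2, 15, 16, 17, 11] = (1 14 2 7)(5 18 11)(8 12 9)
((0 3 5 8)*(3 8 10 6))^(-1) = (0 8)(3 6 10 5)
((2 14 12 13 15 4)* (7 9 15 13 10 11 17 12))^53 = (2 4 15 9 7 14)(10 11 17 12)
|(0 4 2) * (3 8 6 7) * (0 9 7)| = |(0 4 2 9 7 3 8 6)| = 8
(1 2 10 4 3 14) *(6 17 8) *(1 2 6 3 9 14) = (1 6 17 8 3)(2 10 4 9 14) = [0, 6, 10, 1, 9, 5, 17, 7, 3, 14, 4, 11, 12, 13, 2, 15, 16, 8]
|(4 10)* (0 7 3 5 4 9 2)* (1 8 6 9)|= 11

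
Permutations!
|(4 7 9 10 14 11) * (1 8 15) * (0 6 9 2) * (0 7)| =42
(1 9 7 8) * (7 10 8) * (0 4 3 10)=(0 4 3 10 8 1 9)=[4, 9, 2, 10, 3, 5, 6, 7, 1, 0, 8]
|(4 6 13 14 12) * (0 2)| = |(0 2)(4 6 13 14 12)| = 10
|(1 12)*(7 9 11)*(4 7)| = |(1 12)(4 7 9 11)| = 4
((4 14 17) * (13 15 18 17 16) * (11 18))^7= ((4 14 16 13 15 11 18 17))^7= (4 17 18 11 15 13 16 14)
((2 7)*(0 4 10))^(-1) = ((0 4 10)(2 7))^(-1) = (0 10 4)(2 7)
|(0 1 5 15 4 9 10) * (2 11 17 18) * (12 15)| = 8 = |(0 1 5 12 15 4 9 10)(2 11 17 18)|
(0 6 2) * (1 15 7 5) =(0 6 2)(1 15 7 5) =[6, 15, 0, 3, 4, 1, 2, 5, 8, 9, 10, 11, 12, 13, 14, 7]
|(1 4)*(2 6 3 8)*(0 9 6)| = |(0 9 6 3 8 2)(1 4)| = 6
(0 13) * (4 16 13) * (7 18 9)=(0 4 16 13)(7 18 9)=[4, 1, 2, 3, 16, 5, 6, 18, 8, 7, 10, 11, 12, 0, 14, 15, 13, 17, 9]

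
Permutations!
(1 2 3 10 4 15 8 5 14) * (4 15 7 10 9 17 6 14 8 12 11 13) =(1 2 3 9 17 6 14)(4 7 10 15 12 11 13)(5 8) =[0, 2, 3, 9, 7, 8, 14, 10, 5, 17, 15, 13, 11, 4, 1, 12, 16, 6]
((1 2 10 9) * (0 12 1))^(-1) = ((0 12 1 2 10 9))^(-1) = (0 9 10 2 1 12)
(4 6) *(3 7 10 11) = (3 7 10 11)(4 6) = [0, 1, 2, 7, 6, 5, 4, 10, 8, 9, 11, 3]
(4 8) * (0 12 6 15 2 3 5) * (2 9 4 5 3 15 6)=(0 12 2 15 9 4 8 5)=[12, 1, 15, 3, 8, 0, 6, 7, 5, 4, 10, 11, 2, 13, 14, 9]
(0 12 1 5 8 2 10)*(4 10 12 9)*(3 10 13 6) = [9, 5, 12, 10, 13, 8, 3, 7, 2, 4, 0, 11, 1, 6] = (0 9 4 13 6 3 10)(1 5 8 2 12)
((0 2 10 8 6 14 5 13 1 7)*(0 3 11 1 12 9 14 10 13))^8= (0 2 13 12 9 14 5)(6 8 10)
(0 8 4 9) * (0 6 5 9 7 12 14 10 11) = (0 8 4 7 12 14 10 11)(5 9 6) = [8, 1, 2, 3, 7, 9, 5, 12, 4, 6, 11, 0, 14, 13, 10]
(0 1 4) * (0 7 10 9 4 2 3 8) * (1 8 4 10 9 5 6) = (0 8)(1 2 3 4 7 9 10 5 6) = [8, 2, 3, 4, 7, 6, 1, 9, 0, 10, 5]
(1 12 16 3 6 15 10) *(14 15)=(1 12 16 3 6 14 15 10)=[0, 12, 2, 6, 4, 5, 14, 7, 8, 9, 1, 11, 16, 13, 15, 10, 3]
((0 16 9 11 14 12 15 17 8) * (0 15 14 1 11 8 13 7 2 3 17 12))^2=(0 9 15 14 16 8 12)(2 17 7 3 13)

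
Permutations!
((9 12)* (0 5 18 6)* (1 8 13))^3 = ((0 5 18 6)(1 8 13)(9 12))^3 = (0 6 18 5)(9 12)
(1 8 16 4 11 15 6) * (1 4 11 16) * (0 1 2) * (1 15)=(0 15 6 4 16 11 1 8 2)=[15, 8, 0, 3, 16, 5, 4, 7, 2, 9, 10, 1, 12, 13, 14, 6, 11]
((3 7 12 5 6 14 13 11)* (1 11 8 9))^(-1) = (1 9 8 13 14 6 5 12 7 3 11)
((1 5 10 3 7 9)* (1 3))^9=(10)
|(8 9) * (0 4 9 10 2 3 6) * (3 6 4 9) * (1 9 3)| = 9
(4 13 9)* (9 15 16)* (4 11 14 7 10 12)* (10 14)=(4 13 15 16 9 11 10 12)(7 14)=[0, 1, 2, 3, 13, 5, 6, 14, 8, 11, 12, 10, 4, 15, 7, 16, 9]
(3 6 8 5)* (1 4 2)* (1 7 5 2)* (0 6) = (0 6 8 2 7 5 3)(1 4) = [6, 4, 7, 0, 1, 3, 8, 5, 2]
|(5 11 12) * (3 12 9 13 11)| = 3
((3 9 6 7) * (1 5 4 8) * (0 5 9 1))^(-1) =((0 5 4 8)(1 9 6 7 3))^(-1) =(0 8 4 5)(1 3 7 6 9)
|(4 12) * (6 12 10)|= |(4 10 6 12)|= 4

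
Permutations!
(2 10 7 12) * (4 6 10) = (2 4 6 10 7 12) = [0, 1, 4, 3, 6, 5, 10, 12, 8, 9, 7, 11, 2]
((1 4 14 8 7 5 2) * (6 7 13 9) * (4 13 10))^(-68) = (14)(1 9 7 2 13 6 5)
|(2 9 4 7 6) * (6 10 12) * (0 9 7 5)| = |(0 9 4 5)(2 7 10 12 6)| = 20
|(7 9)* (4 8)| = |(4 8)(7 9)| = 2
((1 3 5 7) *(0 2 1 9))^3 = (0 3 9 1 7 2 5)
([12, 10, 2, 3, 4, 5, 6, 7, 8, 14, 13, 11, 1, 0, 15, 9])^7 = (0 1 13 12 10)(9 14 15)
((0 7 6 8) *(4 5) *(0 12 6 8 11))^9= (0 12)(4 5)(6 7)(8 11)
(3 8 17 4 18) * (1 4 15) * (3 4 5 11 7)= (1 5 11 7 3 8 17 15)(4 18)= [0, 5, 2, 8, 18, 11, 6, 3, 17, 9, 10, 7, 12, 13, 14, 1, 16, 15, 4]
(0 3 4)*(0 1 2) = [3, 2, 0, 4, 1] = (0 3 4 1 2)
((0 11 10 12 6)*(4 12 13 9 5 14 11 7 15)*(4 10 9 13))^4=((0 7 15 10 4 12 6)(5 14 11 9))^4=(0 4 7 12 15 6 10)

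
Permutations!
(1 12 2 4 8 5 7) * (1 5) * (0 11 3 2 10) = (0 11 3 2 4 8 1 12 10)(5 7) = [11, 12, 4, 2, 8, 7, 6, 5, 1, 9, 0, 3, 10]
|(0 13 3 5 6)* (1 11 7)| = |(0 13 3 5 6)(1 11 7)| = 15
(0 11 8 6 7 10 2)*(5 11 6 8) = [6, 1, 0, 3, 4, 11, 7, 10, 8, 9, 2, 5] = (0 6 7 10 2)(5 11)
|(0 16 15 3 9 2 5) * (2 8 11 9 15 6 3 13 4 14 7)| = |(0 16 6 3 15 13 4 14 7 2 5)(8 11 9)| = 33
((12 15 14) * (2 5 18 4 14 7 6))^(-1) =(2 6 7 15 12 14 4 18 5) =((2 5 18 4 14 12 15 7 6))^(-1)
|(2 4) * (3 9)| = |(2 4)(3 9)| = 2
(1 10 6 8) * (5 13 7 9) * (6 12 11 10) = [0, 6, 2, 3, 4, 13, 8, 9, 1, 5, 12, 10, 11, 7] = (1 6 8)(5 13 7 9)(10 12 11)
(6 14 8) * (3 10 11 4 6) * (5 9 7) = (3 10 11 4 6 14 8)(5 9 7) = [0, 1, 2, 10, 6, 9, 14, 5, 3, 7, 11, 4, 12, 13, 8]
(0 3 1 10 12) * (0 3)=(1 10 12 3)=[0, 10, 2, 1, 4, 5, 6, 7, 8, 9, 12, 11, 3]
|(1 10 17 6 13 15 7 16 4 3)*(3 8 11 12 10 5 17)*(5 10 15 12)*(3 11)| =14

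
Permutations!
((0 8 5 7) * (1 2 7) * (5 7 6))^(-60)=((0 8 7)(1 2 6 5))^(-60)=(8)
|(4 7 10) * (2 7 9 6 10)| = |(2 7)(4 9 6 10)| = 4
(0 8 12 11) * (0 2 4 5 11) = (0 8 12)(2 4 5 11) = [8, 1, 4, 3, 5, 11, 6, 7, 12, 9, 10, 2, 0]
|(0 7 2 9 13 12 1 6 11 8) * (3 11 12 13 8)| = |(13)(0 7 2 9 8)(1 6 12)(3 11)| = 30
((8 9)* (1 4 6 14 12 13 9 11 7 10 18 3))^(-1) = (1 3 18 10 7 11 8 9 13 12 14 6 4)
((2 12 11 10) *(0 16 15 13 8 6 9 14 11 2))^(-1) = (0 10 11 14 9 6 8 13 15 16)(2 12)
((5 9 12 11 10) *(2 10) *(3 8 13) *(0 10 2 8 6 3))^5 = (0 11 5 13 12 10 8 9)(3 6)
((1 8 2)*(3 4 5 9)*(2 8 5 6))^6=((1 5 9 3 4 6 2))^6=(1 2 6 4 3 9 5)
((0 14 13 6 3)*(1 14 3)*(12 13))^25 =(14)(0 3)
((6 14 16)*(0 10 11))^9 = (16) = ((0 10 11)(6 14 16))^9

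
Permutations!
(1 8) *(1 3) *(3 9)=(1 8 9 3)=[0, 8, 2, 1, 4, 5, 6, 7, 9, 3]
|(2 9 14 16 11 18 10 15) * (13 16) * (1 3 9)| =11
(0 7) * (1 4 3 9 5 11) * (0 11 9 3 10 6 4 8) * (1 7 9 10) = (0 9 5 10 6 4 1 8)(7 11) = [9, 8, 2, 3, 1, 10, 4, 11, 0, 5, 6, 7]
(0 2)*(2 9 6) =(0 9 6 2) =[9, 1, 0, 3, 4, 5, 2, 7, 8, 6]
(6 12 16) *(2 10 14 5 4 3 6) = (2 10 14 5 4 3 6 12 16) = [0, 1, 10, 6, 3, 4, 12, 7, 8, 9, 14, 11, 16, 13, 5, 15, 2]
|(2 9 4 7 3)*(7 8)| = |(2 9 4 8 7 3)| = 6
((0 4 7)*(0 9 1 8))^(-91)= ((0 4 7 9 1 8))^(-91)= (0 8 1 9 7 4)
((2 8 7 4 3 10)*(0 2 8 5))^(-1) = (0 5 2)(3 4 7 8 10)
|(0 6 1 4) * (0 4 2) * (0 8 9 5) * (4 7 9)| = 9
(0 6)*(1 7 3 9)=(0 6)(1 7 3 9)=[6, 7, 2, 9, 4, 5, 0, 3, 8, 1]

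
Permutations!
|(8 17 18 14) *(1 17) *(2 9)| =|(1 17 18 14 8)(2 9)| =10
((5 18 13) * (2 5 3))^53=((2 5 18 13 3))^53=(2 13 5 3 18)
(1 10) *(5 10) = (1 5 10) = [0, 5, 2, 3, 4, 10, 6, 7, 8, 9, 1]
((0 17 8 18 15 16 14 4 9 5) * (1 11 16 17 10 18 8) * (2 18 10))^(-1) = (0 5 9 4 14 16 11 1 17 15 18 2)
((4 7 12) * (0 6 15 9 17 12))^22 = ((0 6 15 9 17 12 4 7))^22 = (0 4 17 15)(6 7 12 9)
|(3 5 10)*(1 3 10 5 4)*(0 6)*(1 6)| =5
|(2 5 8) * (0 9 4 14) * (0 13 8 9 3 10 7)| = 28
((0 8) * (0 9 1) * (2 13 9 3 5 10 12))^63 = (0 5 2 1 3 12 9 8 10 13)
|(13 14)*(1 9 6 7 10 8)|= 6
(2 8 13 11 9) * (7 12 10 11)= (2 8 13 7 12 10 11 9)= [0, 1, 8, 3, 4, 5, 6, 12, 13, 2, 11, 9, 10, 7]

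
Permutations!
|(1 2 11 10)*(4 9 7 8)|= |(1 2 11 10)(4 9 7 8)|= 4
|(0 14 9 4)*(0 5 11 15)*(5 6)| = |(0 14 9 4 6 5 11 15)| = 8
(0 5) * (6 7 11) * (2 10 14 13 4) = (0 5)(2 10 14 13 4)(6 7 11) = [5, 1, 10, 3, 2, 0, 7, 11, 8, 9, 14, 6, 12, 4, 13]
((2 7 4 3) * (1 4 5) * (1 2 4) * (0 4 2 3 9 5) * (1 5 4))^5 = ((0 1 5 3 2 7)(4 9))^5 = (0 7 2 3 5 1)(4 9)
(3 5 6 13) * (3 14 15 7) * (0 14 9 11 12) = [14, 1, 2, 5, 4, 6, 13, 3, 8, 11, 10, 12, 0, 9, 15, 7] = (0 14 15 7 3 5 6 13 9 11 12)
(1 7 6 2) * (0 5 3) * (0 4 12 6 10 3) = [5, 7, 1, 4, 12, 0, 2, 10, 8, 9, 3, 11, 6] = (0 5)(1 7 10 3 4 12 6 2)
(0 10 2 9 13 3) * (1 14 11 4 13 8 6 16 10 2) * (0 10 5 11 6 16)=(0 2 9 8 16 5 11 4 13 3 10 1 14 6)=[2, 14, 9, 10, 13, 11, 0, 7, 16, 8, 1, 4, 12, 3, 6, 15, 5]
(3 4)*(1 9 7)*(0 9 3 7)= (0 9)(1 3 4 7)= [9, 3, 2, 4, 7, 5, 6, 1, 8, 0]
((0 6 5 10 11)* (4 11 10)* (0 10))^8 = ((0 6 5 4 11 10))^8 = (0 5 11)(4 10 6)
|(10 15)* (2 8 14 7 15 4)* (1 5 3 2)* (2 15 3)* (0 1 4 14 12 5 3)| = 28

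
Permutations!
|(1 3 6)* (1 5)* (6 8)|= |(1 3 8 6 5)|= 5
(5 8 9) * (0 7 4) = (0 7 4)(5 8 9) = [7, 1, 2, 3, 0, 8, 6, 4, 9, 5]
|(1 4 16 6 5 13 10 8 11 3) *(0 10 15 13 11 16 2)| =|(0 10 8 16 6 5 11 3 1 4 2)(13 15)| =22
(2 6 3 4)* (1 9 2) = (1 9 2 6 3 4) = [0, 9, 6, 4, 1, 5, 3, 7, 8, 2]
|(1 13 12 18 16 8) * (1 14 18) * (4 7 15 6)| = 12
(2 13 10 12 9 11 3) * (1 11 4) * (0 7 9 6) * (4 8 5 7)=(0 4 1 11 3 2 13 10 12 6)(5 7 9 8)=[4, 11, 13, 2, 1, 7, 0, 9, 5, 8, 12, 3, 6, 10]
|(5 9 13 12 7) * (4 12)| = |(4 12 7 5 9 13)| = 6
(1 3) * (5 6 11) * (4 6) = (1 3)(4 6 11 5) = [0, 3, 2, 1, 6, 4, 11, 7, 8, 9, 10, 5]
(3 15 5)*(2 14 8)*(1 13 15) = (1 13 15 5 3)(2 14 8) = [0, 13, 14, 1, 4, 3, 6, 7, 2, 9, 10, 11, 12, 15, 8, 5]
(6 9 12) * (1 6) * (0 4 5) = (0 4 5)(1 6 9 12) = [4, 6, 2, 3, 5, 0, 9, 7, 8, 12, 10, 11, 1]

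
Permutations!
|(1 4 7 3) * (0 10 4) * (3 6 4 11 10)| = |(0 3 1)(4 7 6)(10 11)| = 6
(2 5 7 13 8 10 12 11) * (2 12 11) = (2 5 7 13 8 10 11 12) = [0, 1, 5, 3, 4, 7, 6, 13, 10, 9, 11, 12, 2, 8]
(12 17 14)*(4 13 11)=(4 13 11)(12 17 14)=[0, 1, 2, 3, 13, 5, 6, 7, 8, 9, 10, 4, 17, 11, 12, 15, 16, 14]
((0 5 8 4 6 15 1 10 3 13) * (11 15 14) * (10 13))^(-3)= (0 15 6 5 1 14 8 13 11 4)(3 10)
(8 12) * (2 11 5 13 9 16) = (2 11 5 13 9 16)(8 12) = [0, 1, 11, 3, 4, 13, 6, 7, 12, 16, 10, 5, 8, 9, 14, 15, 2]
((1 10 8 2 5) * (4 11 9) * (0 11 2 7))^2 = (0 9 2 1 8)(4 5 10 7 11)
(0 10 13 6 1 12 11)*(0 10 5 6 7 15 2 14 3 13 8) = (0 5 6 1 12 11 10 8)(2 14 3 13 7 15) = [5, 12, 14, 13, 4, 6, 1, 15, 0, 9, 8, 10, 11, 7, 3, 2]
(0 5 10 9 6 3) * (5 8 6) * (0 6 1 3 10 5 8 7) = [7, 3, 2, 6, 4, 5, 10, 0, 1, 8, 9] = (0 7)(1 3 6 10 9 8)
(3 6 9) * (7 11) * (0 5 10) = (0 5 10)(3 6 9)(7 11) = [5, 1, 2, 6, 4, 10, 9, 11, 8, 3, 0, 7]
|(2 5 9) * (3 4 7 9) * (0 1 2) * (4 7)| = |(0 1 2 5 3 7 9)| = 7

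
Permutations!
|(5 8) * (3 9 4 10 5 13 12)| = 8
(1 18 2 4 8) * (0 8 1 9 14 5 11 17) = (0 8 9 14 5 11 17)(1 18 2 4) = [8, 18, 4, 3, 1, 11, 6, 7, 9, 14, 10, 17, 12, 13, 5, 15, 16, 0, 2]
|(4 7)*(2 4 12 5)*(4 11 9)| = 7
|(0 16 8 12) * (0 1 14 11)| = |(0 16 8 12 1 14 11)| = 7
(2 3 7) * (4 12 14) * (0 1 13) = [1, 13, 3, 7, 12, 5, 6, 2, 8, 9, 10, 11, 14, 0, 4] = (0 1 13)(2 3 7)(4 12 14)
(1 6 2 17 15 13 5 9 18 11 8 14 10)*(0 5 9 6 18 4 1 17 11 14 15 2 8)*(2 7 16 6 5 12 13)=[12, 18, 11, 3, 1, 5, 8, 16, 15, 4, 17, 0, 13, 9, 10, 2, 6, 7, 14]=(0 12 13 9 4 1 18 14 10 17 7 16 6 8 15 2 11)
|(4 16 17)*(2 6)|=6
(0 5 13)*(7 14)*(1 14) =(0 5 13)(1 14 7) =[5, 14, 2, 3, 4, 13, 6, 1, 8, 9, 10, 11, 12, 0, 7]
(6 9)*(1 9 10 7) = [0, 9, 2, 3, 4, 5, 10, 1, 8, 6, 7] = (1 9 6 10 7)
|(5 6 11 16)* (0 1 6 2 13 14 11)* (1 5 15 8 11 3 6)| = |(0 5 2 13 14 3 6)(8 11 16 15)| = 28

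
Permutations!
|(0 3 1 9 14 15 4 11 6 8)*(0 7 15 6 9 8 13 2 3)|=12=|(1 8 7 15 4 11 9 14 6 13 2 3)|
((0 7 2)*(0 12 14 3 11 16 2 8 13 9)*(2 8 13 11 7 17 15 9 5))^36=((0 17 15 9)(2 12 14 3 7 13 5)(8 11 16))^36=(17)(2 12 14 3 7 13 5)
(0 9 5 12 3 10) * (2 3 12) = (12)(0 9 5 2 3 10) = [9, 1, 3, 10, 4, 2, 6, 7, 8, 5, 0, 11, 12]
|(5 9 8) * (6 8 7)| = |(5 9 7 6 8)| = 5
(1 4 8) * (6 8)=[0, 4, 2, 3, 6, 5, 8, 7, 1]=(1 4 6 8)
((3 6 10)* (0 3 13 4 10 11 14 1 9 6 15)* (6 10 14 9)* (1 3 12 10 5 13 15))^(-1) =(0 15 10 12)(1 3 14 4 13 5 9 11 6)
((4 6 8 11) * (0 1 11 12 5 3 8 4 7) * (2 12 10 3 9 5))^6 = ((0 1 11 7)(2 12)(3 8 10)(4 6)(5 9))^6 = (12)(0 11)(1 7)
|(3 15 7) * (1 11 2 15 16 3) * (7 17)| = |(1 11 2 15 17 7)(3 16)| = 6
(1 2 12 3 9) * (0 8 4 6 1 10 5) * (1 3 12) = (12)(0 8 4 6 3 9 10 5)(1 2) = [8, 2, 1, 9, 6, 0, 3, 7, 4, 10, 5, 11, 12]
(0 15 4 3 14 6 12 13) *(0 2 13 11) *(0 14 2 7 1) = (0 15 4 3 2 13 7 1)(6 12 11 14) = [15, 0, 13, 2, 3, 5, 12, 1, 8, 9, 10, 14, 11, 7, 6, 4]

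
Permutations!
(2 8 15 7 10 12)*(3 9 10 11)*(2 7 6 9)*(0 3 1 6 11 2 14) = [3, 6, 8, 14, 4, 5, 9, 2, 15, 10, 12, 1, 7, 13, 0, 11] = (0 3 14)(1 6 9 10 12 7 2 8 15 11)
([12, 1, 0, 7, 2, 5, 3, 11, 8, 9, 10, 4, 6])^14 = [4, 1, 11, 12, 7, 5, 0, 6, 8, 9, 10, 3, 2]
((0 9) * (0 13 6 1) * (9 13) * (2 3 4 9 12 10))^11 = (0 1 6 13)(2 10 12 9 4 3)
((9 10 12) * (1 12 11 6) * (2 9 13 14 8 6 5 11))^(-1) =((1 12 13 14 8 6)(2 9 10)(5 11))^(-1) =(1 6 8 14 13 12)(2 10 9)(5 11)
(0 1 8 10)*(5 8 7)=(0 1 7 5 8 10)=[1, 7, 2, 3, 4, 8, 6, 5, 10, 9, 0]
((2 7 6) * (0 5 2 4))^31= ((0 5 2 7 6 4))^31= (0 5 2 7 6 4)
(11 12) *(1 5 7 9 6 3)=(1 5 7 9 6 3)(11 12)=[0, 5, 2, 1, 4, 7, 3, 9, 8, 6, 10, 12, 11]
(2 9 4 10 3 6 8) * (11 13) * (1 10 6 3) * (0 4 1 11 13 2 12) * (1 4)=(13)(0 1 10 11 2 9 4 6 8 12)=[1, 10, 9, 3, 6, 5, 8, 7, 12, 4, 11, 2, 0, 13]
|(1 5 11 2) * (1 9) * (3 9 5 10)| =12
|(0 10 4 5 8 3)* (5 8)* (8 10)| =|(0 8 3)(4 10)| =6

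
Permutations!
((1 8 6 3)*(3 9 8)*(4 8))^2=(4 6)(8 9)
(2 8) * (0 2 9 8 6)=[2, 1, 6, 3, 4, 5, 0, 7, 9, 8]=(0 2 6)(8 9)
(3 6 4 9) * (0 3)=(0 3 6 4 9)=[3, 1, 2, 6, 9, 5, 4, 7, 8, 0]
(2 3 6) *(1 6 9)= (1 6 2 3 9)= [0, 6, 3, 9, 4, 5, 2, 7, 8, 1]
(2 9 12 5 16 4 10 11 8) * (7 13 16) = (2 9 12 5 7 13 16 4 10 11 8) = [0, 1, 9, 3, 10, 7, 6, 13, 2, 12, 11, 8, 5, 16, 14, 15, 4]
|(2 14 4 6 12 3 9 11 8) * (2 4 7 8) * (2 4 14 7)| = 12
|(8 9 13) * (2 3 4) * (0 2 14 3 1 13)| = |(0 2 1 13 8 9)(3 4 14)| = 6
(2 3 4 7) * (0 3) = (0 3 4 7 2) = [3, 1, 0, 4, 7, 5, 6, 2]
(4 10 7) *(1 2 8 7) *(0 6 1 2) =(0 6 1)(2 8 7 4 10) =[6, 0, 8, 3, 10, 5, 1, 4, 7, 9, 2]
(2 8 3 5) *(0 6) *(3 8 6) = (8)(0 3 5 2 6) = [3, 1, 6, 5, 4, 2, 0, 7, 8]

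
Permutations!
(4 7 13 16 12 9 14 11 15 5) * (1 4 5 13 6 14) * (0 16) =[16, 4, 2, 3, 7, 5, 14, 6, 8, 1, 10, 15, 9, 0, 11, 13, 12] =(0 16 12 9 1 4 7 6 14 11 15 13)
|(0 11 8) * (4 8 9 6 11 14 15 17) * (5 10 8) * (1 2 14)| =|(0 1 2 14 15 17 4 5 10 8)(6 11 9)| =30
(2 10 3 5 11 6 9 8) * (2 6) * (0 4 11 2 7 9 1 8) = (0 4 11 7 9)(1 8 6)(2 10 3 5) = [4, 8, 10, 5, 11, 2, 1, 9, 6, 0, 3, 7]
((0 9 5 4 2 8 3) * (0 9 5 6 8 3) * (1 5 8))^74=(1 3 5 9 4 6 2)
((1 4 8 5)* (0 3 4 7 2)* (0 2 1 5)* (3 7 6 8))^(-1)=((0 7 1 6 8)(3 4))^(-1)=(0 8 6 1 7)(3 4)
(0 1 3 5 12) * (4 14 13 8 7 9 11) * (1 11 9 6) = (0 11 4 14 13 8 7 6 1 3 5 12) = [11, 3, 2, 5, 14, 12, 1, 6, 7, 9, 10, 4, 0, 8, 13]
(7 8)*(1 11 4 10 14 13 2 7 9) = (1 11 4 10 14 13 2 7 8 9) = [0, 11, 7, 3, 10, 5, 6, 8, 9, 1, 14, 4, 12, 2, 13]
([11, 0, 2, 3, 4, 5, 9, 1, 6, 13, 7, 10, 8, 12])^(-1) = (0 1 7 10 11)(6 8 12 13 9)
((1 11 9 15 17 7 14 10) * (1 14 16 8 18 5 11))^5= ((5 11 9 15 17 7 16 8 18)(10 14))^5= (5 7 11 16 9 8 15 18 17)(10 14)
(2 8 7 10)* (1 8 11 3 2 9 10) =[0, 8, 11, 2, 4, 5, 6, 1, 7, 10, 9, 3] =(1 8 7)(2 11 3)(9 10)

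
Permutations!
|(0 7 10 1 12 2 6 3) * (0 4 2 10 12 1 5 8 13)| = 28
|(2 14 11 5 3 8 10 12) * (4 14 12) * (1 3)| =|(1 3 8 10 4 14 11 5)(2 12)| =8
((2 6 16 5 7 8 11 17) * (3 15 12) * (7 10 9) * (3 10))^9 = ((2 6 16 5 3 15 12 10 9 7 8 11 17))^9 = (2 7 15 6 8 12 16 11 10 5 17 9 3)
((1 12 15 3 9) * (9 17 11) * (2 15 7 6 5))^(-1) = ((1 12 7 6 5 2 15 3 17 11 9))^(-1) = (1 9 11 17 3 15 2 5 6 7 12)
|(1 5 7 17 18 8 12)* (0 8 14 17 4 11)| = 24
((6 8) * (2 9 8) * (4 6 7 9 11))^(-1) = ((2 11 4 6)(7 9 8))^(-1) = (2 6 4 11)(7 8 9)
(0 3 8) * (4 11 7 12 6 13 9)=(0 3 8)(4 11 7 12 6 13 9)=[3, 1, 2, 8, 11, 5, 13, 12, 0, 4, 10, 7, 6, 9]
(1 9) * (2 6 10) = (1 9)(2 6 10) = [0, 9, 6, 3, 4, 5, 10, 7, 8, 1, 2]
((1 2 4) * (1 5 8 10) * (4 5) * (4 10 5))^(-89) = (1 10 4 2)(5 8)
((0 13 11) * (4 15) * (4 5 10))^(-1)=((0 13 11)(4 15 5 10))^(-1)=(0 11 13)(4 10 5 15)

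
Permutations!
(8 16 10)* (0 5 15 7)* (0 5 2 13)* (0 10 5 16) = (0 2 13 10 8)(5 15 7 16) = [2, 1, 13, 3, 4, 15, 6, 16, 0, 9, 8, 11, 12, 10, 14, 7, 5]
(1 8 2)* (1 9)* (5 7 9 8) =(1 5 7 9)(2 8) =[0, 5, 8, 3, 4, 7, 6, 9, 2, 1]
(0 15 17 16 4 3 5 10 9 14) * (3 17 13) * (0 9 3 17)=(0 15 13 17 16 4)(3 5 10)(9 14)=[15, 1, 2, 5, 0, 10, 6, 7, 8, 14, 3, 11, 12, 17, 9, 13, 4, 16]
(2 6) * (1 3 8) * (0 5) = (0 5)(1 3 8)(2 6) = [5, 3, 6, 8, 4, 0, 2, 7, 1]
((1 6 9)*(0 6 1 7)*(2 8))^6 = (0 9)(6 7) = ((0 6 9 7)(2 8))^6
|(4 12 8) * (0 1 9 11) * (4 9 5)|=|(0 1 5 4 12 8 9 11)|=8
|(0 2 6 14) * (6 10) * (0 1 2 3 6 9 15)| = 9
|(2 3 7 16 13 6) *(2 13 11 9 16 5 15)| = |(2 3 7 5 15)(6 13)(9 16 11)| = 30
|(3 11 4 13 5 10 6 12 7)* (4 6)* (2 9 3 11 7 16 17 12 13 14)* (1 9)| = 12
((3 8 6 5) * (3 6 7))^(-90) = (8)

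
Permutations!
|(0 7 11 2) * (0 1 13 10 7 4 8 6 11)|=10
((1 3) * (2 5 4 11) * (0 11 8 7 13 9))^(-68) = ((0 11 2 5 4 8 7 13 9)(1 3))^(-68) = (0 4 9 5 13 2 7 11 8)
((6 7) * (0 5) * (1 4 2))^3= ((0 5)(1 4 2)(6 7))^3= (0 5)(6 7)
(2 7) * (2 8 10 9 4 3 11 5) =[0, 1, 7, 11, 3, 2, 6, 8, 10, 4, 9, 5] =(2 7 8 10 9 4 3 11 5)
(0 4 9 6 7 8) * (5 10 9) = [4, 1, 2, 3, 5, 10, 7, 8, 0, 6, 9] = (0 4 5 10 9 6 7 8)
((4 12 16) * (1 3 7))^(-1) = (1 7 3)(4 16 12)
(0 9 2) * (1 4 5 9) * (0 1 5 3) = (0 5 9 2 1 4 3) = [5, 4, 1, 0, 3, 9, 6, 7, 8, 2]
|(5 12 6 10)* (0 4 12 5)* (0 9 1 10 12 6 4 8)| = 6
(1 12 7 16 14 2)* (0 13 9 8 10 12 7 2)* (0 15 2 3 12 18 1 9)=(0 13)(1 7 16 14 15 2 9 8 10 18)(3 12)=[13, 7, 9, 12, 4, 5, 6, 16, 10, 8, 18, 11, 3, 0, 15, 2, 14, 17, 1]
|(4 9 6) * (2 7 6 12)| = |(2 7 6 4 9 12)| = 6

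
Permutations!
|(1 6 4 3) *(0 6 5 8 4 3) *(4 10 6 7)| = |(0 7 4)(1 5 8 10 6 3)| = 6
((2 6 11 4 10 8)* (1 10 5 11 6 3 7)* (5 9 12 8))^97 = ((1 10 5 11 4 9 12 8 2 3 7))^97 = (1 3 8 9 11 10 7 2 12 4 5)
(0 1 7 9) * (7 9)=(0 1 9)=[1, 9, 2, 3, 4, 5, 6, 7, 8, 0]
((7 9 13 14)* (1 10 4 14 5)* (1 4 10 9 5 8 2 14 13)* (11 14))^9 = (1 9)(2 11 14 7 5 4 13 8)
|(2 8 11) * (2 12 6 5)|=|(2 8 11 12 6 5)|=6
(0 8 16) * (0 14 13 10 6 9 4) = (0 8 16 14 13 10 6 9 4) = [8, 1, 2, 3, 0, 5, 9, 7, 16, 4, 6, 11, 12, 10, 13, 15, 14]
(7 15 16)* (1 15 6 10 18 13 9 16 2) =(1 15 2)(6 10 18 13 9 16 7) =[0, 15, 1, 3, 4, 5, 10, 6, 8, 16, 18, 11, 12, 9, 14, 2, 7, 17, 13]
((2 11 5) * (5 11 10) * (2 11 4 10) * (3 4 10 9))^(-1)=(3 9 4)(5 10 11)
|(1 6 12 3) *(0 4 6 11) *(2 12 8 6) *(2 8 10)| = 10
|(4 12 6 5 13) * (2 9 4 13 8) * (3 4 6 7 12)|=|(13)(2 9 6 5 8)(3 4)(7 12)|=10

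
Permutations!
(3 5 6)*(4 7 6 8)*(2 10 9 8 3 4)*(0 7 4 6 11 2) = (0 7 11 2 10 9 8)(3 5) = [7, 1, 10, 5, 4, 3, 6, 11, 0, 8, 9, 2]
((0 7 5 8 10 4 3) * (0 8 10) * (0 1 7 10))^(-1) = (0 5 7 1 8 3 4 10) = ((0 10 4 3 8 1 7 5))^(-1)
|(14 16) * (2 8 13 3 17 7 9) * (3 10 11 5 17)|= 18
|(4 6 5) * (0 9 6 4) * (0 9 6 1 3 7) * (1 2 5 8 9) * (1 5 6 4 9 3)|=|(0 4 9 2 6 8 3 7)|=8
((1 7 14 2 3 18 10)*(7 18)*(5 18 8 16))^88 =(1 18 16)(5 8 10)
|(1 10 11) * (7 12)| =|(1 10 11)(7 12)| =6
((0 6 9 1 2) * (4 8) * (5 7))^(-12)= (0 1 6 2 9)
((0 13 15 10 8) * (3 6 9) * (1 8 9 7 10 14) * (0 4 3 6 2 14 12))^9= (0 13 15 12)(1 3)(2 8)(4 14)(6 7 10 9)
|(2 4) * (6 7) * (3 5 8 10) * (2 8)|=|(2 4 8 10 3 5)(6 7)|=6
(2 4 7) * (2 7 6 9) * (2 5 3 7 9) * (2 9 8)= [0, 1, 4, 7, 6, 3, 9, 8, 2, 5]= (2 4 6 9 5 3 7 8)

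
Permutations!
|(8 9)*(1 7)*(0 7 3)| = 4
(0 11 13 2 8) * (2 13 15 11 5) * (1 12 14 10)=[5, 12, 8, 3, 4, 2, 6, 7, 0, 9, 1, 15, 14, 13, 10, 11]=(0 5 2 8)(1 12 14 10)(11 15)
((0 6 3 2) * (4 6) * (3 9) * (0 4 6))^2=((0 6 9 3 2 4))^2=(0 9 2)(3 4 6)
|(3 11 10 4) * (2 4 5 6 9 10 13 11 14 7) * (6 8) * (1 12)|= 10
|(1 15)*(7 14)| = |(1 15)(7 14)| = 2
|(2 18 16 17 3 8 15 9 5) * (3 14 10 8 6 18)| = |(2 3 6 18 16 17 14 10 8 15 9 5)| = 12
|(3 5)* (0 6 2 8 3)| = |(0 6 2 8 3 5)| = 6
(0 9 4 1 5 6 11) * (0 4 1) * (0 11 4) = (0 9 1 5 6 4 11) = [9, 5, 2, 3, 11, 6, 4, 7, 8, 1, 10, 0]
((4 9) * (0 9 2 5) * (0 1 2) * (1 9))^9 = (0 5)(1 9)(2 4)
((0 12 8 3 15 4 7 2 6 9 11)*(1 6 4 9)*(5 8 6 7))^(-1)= ((0 12 6 1 7 2 4 5 8 3 15 9 11))^(-1)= (0 11 9 15 3 8 5 4 2 7 1 6 12)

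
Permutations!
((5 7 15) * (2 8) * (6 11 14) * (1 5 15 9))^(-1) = (15)(1 9 7 5)(2 8)(6 14 11)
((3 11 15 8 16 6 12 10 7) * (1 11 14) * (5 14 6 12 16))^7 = ((1 11 15 8 5 14)(3 6 16 12 10 7))^7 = (1 11 15 8 5 14)(3 6 16 12 10 7)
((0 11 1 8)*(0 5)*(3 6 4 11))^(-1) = (0 5 8 1 11 4 6 3)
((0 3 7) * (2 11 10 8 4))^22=((0 3 7)(2 11 10 8 4))^22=(0 3 7)(2 10 4 11 8)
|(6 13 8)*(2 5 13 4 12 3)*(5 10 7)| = 10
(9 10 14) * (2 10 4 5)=(2 10 14 9 4 5)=[0, 1, 10, 3, 5, 2, 6, 7, 8, 4, 14, 11, 12, 13, 9]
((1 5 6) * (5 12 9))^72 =(1 9 6 12 5)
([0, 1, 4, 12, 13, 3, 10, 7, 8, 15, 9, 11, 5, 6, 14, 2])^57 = (2 4 13 6 10 9 15)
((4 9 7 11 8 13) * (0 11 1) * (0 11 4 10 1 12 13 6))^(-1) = (0 6 8 11 1 10 13 12 7 9 4) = ((0 4 9 7 12 13 10 1 11 8 6))^(-1)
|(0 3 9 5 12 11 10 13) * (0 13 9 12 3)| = 6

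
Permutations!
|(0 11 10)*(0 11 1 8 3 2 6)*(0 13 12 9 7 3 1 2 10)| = |(0 2 6 13 12 9 7 3 10 11)(1 8)| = 10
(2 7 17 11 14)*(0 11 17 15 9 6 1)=[11, 0, 7, 3, 4, 5, 1, 15, 8, 6, 10, 14, 12, 13, 2, 9, 16, 17]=(17)(0 11 14 2 7 15 9 6 1)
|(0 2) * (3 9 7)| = |(0 2)(3 9 7)| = 6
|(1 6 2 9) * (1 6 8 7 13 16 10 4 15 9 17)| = 12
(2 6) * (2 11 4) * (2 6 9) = (2 9)(4 6 11) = [0, 1, 9, 3, 6, 5, 11, 7, 8, 2, 10, 4]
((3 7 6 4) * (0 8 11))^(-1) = (0 11 8)(3 4 6 7)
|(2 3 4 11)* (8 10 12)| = 12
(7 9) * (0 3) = (0 3)(7 9) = [3, 1, 2, 0, 4, 5, 6, 9, 8, 7]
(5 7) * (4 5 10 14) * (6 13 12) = (4 5 7 10 14)(6 13 12) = [0, 1, 2, 3, 5, 7, 13, 10, 8, 9, 14, 11, 6, 12, 4]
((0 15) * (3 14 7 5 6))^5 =(0 15) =((0 15)(3 14 7 5 6))^5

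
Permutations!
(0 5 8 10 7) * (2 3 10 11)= (0 5 8 11 2 3 10 7)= [5, 1, 3, 10, 4, 8, 6, 0, 11, 9, 7, 2]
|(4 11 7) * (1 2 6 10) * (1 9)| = |(1 2 6 10 9)(4 11 7)| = 15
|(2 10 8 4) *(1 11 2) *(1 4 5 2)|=4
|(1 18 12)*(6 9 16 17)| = |(1 18 12)(6 9 16 17)| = 12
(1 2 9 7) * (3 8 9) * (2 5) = (1 5 2 3 8 9 7) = [0, 5, 3, 8, 4, 2, 6, 1, 9, 7]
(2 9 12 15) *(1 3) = (1 3)(2 9 12 15) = [0, 3, 9, 1, 4, 5, 6, 7, 8, 12, 10, 11, 15, 13, 14, 2]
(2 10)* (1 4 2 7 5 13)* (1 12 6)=(1 4 2 10 7 5 13 12 6)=[0, 4, 10, 3, 2, 13, 1, 5, 8, 9, 7, 11, 6, 12]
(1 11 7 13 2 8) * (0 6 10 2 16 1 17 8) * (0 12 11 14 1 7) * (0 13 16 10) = (0 6)(1 14)(2 12 11 13 10)(7 16)(8 17) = [6, 14, 12, 3, 4, 5, 0, 16, 17, 9, 2, 13, 11, 10, 1, 15, 7, 8]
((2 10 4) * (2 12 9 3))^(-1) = (2 3 9 12 4 10)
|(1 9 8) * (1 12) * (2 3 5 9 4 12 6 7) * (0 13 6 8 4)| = |(0 13 6 7 2 3 5 9 4 12 1)| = 11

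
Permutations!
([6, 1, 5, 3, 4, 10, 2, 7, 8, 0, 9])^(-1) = (0 9 10 5 2 6)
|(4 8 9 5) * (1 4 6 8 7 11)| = |(1 4 7 11)(5 6 8 9)| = 4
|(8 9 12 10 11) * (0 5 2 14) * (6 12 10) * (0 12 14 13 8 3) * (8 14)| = 12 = |(0 5 2 13 14 12 6 8 9 10 11 3)|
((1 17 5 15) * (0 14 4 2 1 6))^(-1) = ((0 14 4 2 1 17 5 15 6))^(-1) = (0 6 15 5 17 1 2 4 14)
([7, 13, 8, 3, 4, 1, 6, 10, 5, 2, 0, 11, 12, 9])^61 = (0 7 10)(1 13 9 2 8 5)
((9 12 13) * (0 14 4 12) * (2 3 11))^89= ((0 14 4 12 13 9)(2 3 11))^89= (0 9 13 12 4 14)(2 11 3)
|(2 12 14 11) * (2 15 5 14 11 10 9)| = 8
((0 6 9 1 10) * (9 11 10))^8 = (11)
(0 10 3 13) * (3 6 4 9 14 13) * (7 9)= (0 10 6 4 7 9 14 13)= [10, 1, 2, 3, 7, 5, 4, 9, 8, 14, 6, 11, 12, 0, 13]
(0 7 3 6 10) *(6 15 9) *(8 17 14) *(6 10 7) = (0 6 7 3 15 9 10)(8 17 14) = [6, 1, 2, 15, 4, 5, 7, 3, 17, 10, 0, 11, 12, 13, 8, 9, 16, 14]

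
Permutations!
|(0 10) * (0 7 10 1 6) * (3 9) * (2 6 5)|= |(0 1 5 2 6)(3 9)(7 10)|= 10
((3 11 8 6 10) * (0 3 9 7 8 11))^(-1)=(11)(0 3)(6 8 7 9 10)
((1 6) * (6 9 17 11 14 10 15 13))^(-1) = (1 6 13 15 10 14 11 17 9)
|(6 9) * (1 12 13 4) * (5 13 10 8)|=14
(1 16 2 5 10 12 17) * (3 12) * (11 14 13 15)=(1 16 2 5 10 3 12 17)(11 14 13 15)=[0, 16, 5, 12, 4, 10, 6, 7, 8, 9, 3, 14, 17, 15, 13, 11, 2, 1]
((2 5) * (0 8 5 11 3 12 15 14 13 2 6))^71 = (0 6 5 8)(2 11 3 12 15 14 13)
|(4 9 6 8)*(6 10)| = |(4 9 10 6 8)| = 5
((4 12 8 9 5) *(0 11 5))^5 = ((0 11 5 4 12 8 9))^5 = (0 8 4 11 9 12 5)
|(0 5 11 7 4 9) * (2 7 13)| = |(0 5 11 13 2 7 4 9)| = 8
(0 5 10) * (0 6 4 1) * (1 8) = [5, 0, 2, 3, 8, 10, 4, 7, 1, 9, 6] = (0 5 10 6 4 8 1)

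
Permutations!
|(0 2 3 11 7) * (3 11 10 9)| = 12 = |(0 2 11 7)(3 10 9)|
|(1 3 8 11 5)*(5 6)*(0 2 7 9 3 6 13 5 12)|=12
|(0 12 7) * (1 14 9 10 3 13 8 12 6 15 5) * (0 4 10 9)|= |(0 6 15 5 1 14)(3 13 8 12 7 4 10)|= 42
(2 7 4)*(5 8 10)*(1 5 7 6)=(1 5 8 10 7 4 2 6)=[0, 5, 6, 3, 2, 8, 1, 4, 10, 9, 7]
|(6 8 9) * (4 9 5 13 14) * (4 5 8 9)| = 6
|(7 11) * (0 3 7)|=4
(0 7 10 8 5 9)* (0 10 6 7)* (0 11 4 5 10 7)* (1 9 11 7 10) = [7, 9, 2, 3, 5, 11, 0, 6, 1, 10, 8, 4] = (0 7 6)(1 9 10 8)(4 5 11)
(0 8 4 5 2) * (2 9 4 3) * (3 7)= [8, 1, 0, 2, 5, 9, 6, 3, 7, 4]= (0 8 7 3 2)(4 5 9)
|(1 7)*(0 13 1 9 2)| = 6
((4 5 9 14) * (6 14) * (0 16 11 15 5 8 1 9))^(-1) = (0 5 15 11 16)(1 8 4 14 6 9)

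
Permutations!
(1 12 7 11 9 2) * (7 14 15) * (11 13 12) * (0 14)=(0 14 15 7 13 12)(1 11 9 2)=[14, 11, 1, 3, 4, 5, 6, 13, 8, 2, 10, 9, 0, 12, 15, 7]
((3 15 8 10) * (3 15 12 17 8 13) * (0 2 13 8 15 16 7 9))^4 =(0 12 10)(2 17 16)(3 8 9)(7 13 15)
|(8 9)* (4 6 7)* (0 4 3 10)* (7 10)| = 4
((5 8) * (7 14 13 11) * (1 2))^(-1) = ((1 2)(5 8)(7 14 13 11))^(-1) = (1 2)(5 8)(7 11 13 14)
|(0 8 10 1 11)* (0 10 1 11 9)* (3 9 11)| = 7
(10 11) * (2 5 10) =(2 5 10 11) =[0, 1, 5, 3, 4, 10, 6, 7, 8, 9, 11, 2]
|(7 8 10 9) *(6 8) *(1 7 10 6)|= 2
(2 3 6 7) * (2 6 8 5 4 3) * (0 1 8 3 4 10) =(0 1 8 5 10)(6 7) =[1, 8, 2, 3, 4, 10, 7, 6, 5, 9, 0]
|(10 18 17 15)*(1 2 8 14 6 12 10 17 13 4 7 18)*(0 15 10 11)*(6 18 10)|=|(0 15 17 6 12 11)(1 2 8 14 18 13 4 7 10)|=18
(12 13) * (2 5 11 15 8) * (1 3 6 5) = (1 3 6 5 11 15 8 2)(12 13) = [0, 3, 1, 6, 4, 11, 5, 7, 2, 9, 10, 15, 13, 12, 14, 8]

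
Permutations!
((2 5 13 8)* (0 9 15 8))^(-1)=((0 9 15 8 2 5 13))^(-1)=(0 13 5 2 8 15 9)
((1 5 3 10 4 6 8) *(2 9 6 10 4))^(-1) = (1 8 6 9 2 10 4 3 5)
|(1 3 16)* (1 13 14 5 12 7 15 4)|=10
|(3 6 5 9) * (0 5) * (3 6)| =4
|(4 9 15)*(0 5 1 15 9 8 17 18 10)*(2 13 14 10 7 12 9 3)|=|(0 5 1 15 4 8 17 18 7 12 9 3 2 13 14 10)|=16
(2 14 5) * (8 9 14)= (2 8 9 14 5)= [0, 1, 8, 3, 4, 2, 6, 7, 9, 14, 10, 11, 12, 13, 5]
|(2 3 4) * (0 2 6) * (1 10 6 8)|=8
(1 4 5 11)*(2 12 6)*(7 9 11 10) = (1 4 5 10 7 9 11)(2 12 6) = [0, 4, 12, 3, 5, 10, 2, 9, 8, 11, 7, 1, 6]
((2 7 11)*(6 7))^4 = ((2 6 7 11))^4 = (11)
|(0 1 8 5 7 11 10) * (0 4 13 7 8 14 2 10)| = |(0 1 14 2 10 4 13 7 11)(5 8)| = 18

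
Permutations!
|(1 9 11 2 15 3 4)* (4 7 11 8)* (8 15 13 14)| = 11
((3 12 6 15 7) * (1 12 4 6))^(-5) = (15)(1 12)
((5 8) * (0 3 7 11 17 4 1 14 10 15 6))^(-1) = ((0 3 7 11 17 4 1 14 10 15 6)(5 8))^(-1) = (0 6 15 10 14 1 4 17 11 7 3)(5 8)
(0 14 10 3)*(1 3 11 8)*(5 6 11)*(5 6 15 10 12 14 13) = (0 13 5 15 10 6 11 8 1 3)(12 14) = [13, 3, 2, 0, 4, 15, 11, 7, 1, 9, 6, 8, 14, 5, 12, 10]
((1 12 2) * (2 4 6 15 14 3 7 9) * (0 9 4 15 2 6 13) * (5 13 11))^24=((0 9 6 2 1 12 15 14 3 7 4 11 5 13))^24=(0 4 15 6 5 3 1)(2 13 7 12 9 11 14)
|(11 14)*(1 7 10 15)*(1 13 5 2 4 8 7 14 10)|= |(1 14 11 10 15 13 5 2 4 8 7)|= 11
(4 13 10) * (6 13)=(4 6 13 10)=[0, 1, 2, 3, 6, 5, 13, 7, 8, 9, 4, 11, 12, 10]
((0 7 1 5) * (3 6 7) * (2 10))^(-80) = ((0 3 6 7 1 5)(2 10))^(-80) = (10)(0 1 6)(3 5 7)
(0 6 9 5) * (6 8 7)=(0 8 7 6 9 5)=[8, 1, 2, 3, 4, 0, 9, 6, 7, 5]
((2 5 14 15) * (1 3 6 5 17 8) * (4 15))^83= (1 5 15 8 6 4 17 3 14 2)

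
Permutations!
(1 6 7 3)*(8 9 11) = (1 6 7 3)(8 9 11) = [0, 6, 2, 1, 4, 5, 7, 3, 9, 11, 10, 8]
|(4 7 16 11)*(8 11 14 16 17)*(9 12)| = |(4 7 17 8 11)(9 12)(14 16)| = 10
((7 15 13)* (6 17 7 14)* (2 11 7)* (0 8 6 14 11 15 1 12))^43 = (0 12 1 7 11 13 15 2 17 6 8)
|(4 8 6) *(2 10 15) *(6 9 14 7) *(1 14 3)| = 24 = |(1 14 7 6 4 8 9 3)(2 10 15)|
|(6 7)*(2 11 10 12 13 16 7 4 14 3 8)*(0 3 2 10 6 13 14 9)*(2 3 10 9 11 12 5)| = |(0 10 5 2 12 14 3 8 9)(4 11 6)(7 13 16)| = 9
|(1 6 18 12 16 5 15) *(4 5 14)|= 9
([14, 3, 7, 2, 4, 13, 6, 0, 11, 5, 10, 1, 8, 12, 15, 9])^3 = [9, 7, 14, 0, 4, 8, 6, 15, 3, 12, 10, 2, 1, 11, 5, 13]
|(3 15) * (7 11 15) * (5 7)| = |(3 5 7 11 15)| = 5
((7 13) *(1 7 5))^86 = (1 13)(5 7)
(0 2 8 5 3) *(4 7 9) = (0 2 8 5 3)(4 7 9) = [2, 1, 8, 0, 7, 3, 6, 9, 5, 4]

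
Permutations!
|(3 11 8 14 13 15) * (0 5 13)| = |(0 5 13 15 3 11 8 14)| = 8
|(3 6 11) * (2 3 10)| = 5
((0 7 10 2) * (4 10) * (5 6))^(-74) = ((0 7 4 10 2)(5 6))^(-74) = (0 7 4 10 2)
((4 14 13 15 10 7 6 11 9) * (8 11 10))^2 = (4 13 8 9 14 15 11)(6 7 10)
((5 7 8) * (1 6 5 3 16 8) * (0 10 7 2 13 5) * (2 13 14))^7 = (0 7 6 10 1)(2 14)(3 16 8)(5 13)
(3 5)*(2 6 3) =[0, 1, 6, 5, 4, 2, 3] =(2 6 3 5)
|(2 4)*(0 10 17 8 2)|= 6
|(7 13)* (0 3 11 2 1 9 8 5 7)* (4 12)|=10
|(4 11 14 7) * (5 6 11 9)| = 7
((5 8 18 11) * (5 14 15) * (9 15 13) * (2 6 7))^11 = ((2 6 7)(5 8 18 11 14 13 9 15))^11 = (2 7 6)(5 11 9 8 14 15 18 13)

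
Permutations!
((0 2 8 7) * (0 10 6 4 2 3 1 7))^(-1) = (0 8 2 4 6 10 7 1 3)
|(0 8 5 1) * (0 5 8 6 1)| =|(8)(0 6 1 5)| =4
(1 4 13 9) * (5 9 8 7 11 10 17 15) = (1 4 13 8 7 11 10 17 15 5 9) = [0, 4, 2, 3, 13, 9, 6, 11, 7, 1, 17, 10, 12, 8, 14, 5, 16, 15]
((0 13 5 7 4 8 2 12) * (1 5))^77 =(0 4 13 8 1 2 5 12 7) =((0 13 1 5 7 4 8 2 12))^77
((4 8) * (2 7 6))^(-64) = (8)(2 6 7)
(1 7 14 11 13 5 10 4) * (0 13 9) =(0 13 5 10 4 1 7 14 11 9) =[13, 7, 2, 3, 1, 10, 6, 14, 8, 0, 4, 9, 12, 5, 11]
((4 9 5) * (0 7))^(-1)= (0 7)(4 5 9)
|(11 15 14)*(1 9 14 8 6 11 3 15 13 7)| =10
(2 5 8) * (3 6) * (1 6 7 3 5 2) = [0, 6, 2, 7, 4, 8, 5, 3, 1] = (1 6 5 8)(3 7)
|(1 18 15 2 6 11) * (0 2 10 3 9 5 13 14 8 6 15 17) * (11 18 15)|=15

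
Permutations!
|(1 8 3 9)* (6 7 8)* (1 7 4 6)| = |(3 9 7 8)(4 6)| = 4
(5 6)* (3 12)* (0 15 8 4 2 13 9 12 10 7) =(0 15 8 4 2 13 9 12 3 10 7)(5 6) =[15, 1, 13, 10, 2, 6, 5, 0, 4, 12, 7, 11, 3, 9, 14, 8]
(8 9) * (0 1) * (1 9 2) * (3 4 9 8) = (0 8 2 1)(3 4 9) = [8, 0, 1, 4, 9, 5, 6, 7, 2, 3]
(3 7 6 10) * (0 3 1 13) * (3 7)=(0 7 6 10 1 13)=[7, 13, 2, 3, 4, 5, 10, 6, 8, 9, 1, 11, 12, 0]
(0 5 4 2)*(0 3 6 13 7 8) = (0 5 4 2 3 6 13 7 8) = [5, 1, 3, 6, 2, 4, 13, 8, 0, 9, 10, 11, 12, 7]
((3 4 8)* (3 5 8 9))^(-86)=(3 4 9)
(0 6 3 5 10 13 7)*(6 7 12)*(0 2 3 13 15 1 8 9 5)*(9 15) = [7, 8, 3, 0, 4, 10, 13, 2, 15, 5, 9, 11, 6, 12, 14, 1] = (0 7 2 3)(1 8 15)(5 10 9)(6 13 12)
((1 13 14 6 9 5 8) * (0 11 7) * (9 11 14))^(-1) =((0 14 6 11 7)(1 13 9 5 8))^(-1) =(0 7 11 6 14)(1 8 5 9 13)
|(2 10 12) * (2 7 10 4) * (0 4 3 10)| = 7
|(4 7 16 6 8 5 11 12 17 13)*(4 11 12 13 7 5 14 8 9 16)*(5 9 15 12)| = 8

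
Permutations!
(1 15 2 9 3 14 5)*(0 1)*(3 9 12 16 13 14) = (0 1 15 2 12 16 13 14 5) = [1, 15, 12, 3, 4, 0, 6, 7, 8, 9, 10, 11, 16, 14, 5, 2, 13]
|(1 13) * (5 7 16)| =6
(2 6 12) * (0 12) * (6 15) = (0 12 2 15 6) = [12, 1, 15, 3, 4, 5, 0, 7, 8, 9, 10, 11, 2, 13, 14, 6]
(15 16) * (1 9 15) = [0, 9, 2, 3, 4, 5, 6, 7, 8, 15, 10, 11, 12, 13, 14, 16, 1] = (1 9 15 16)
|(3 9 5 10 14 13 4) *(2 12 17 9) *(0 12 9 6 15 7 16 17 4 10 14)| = |(0 12 4 3 2 9 5 14 13 10)(6 15 7 16 17)| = 10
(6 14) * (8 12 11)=(6 14)(8 12 11)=[0, 1, 2, 3, 4, 5, 14, 7, 12, 9, 10, 8, 11, 13, 6]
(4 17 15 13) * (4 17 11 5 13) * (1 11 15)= (1 11 5 13 17)(4 15)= [0, 11, 2, 3, 15, 13, 6, 7, 8, 9, 10, 5, 12, 17, 14, 4, 16, 1]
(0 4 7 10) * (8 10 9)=(0 4 7 9 8 10)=[4, 1, 2, 3, 7, 5, 6, 9, 10, 8, 0]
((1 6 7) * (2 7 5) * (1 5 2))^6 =((1 6 2 7 5))^6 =(1 6 2 7 5)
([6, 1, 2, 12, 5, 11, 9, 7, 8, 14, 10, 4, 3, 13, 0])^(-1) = [14, 1, 2, 12, 11, 4, 0, 7, 8, 6, 10, 5, 3, 13, 9]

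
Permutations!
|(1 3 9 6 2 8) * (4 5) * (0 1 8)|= 6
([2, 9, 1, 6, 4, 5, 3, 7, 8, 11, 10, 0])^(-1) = (0 11 9 1 2)(3 6)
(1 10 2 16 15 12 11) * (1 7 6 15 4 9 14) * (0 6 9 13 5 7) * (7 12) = [6, 10, 16, 3, 13, 12, 15, 9, 8, 14, 2, 0, 11, 5, 1, 7, 4] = (0 6 15 7 9 14 1 10 2 16 4 13 5 12 11)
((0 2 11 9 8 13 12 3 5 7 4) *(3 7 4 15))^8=((0 2 11 9 8 13 12 7 15 3 5 4))^8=(0 15 8)(2 3 13)(4 7 9)(5 12 11)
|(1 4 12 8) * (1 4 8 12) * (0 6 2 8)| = |(12)(0 6 2 8 4 1)| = 6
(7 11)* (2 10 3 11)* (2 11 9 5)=(2 10 3 9 5)(7 11)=[0, 1, 10, 9, 4, 2, 6, 11, 8, 5, 3, 7]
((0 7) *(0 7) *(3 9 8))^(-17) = (3 9 8)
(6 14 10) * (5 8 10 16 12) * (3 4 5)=[0, 1, 2, 4, 5, 8, 14, 7, 10, 9, 6, 11, 3, 13, 16, 15, 12]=(3 4 5 8 10 6 14 16 12)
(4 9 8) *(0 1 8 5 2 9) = (0 1 8 4)(2 9 5) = [1, 8, 9, 3, 0, 2, 6, 7, 4, 5]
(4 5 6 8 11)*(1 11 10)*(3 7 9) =[0, 11, 2, 7, 5, 6, 8, 9, 10, 3, 1, 4] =(1 11 4 5 6 8 10)(3 7 9)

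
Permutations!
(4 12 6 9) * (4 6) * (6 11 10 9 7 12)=(4 6 7 12)(9 11 10)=[0, 1, 2, 3, 6, 5, 7, 12, 8, 11, 9, 10, 4]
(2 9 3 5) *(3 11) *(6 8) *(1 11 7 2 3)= (1 11)(2 9 7)(3 5)(6 8)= [0, 11, 9, 5, 4, 3, 8, 2, 6, 7, 10, 1]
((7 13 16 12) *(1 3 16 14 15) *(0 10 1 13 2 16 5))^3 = (0 3 10 5 1)(2 7 12 16)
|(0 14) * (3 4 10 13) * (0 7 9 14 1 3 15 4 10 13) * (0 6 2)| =6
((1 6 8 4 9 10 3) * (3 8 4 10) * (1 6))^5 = ((3 6 4 9)(8 10))^5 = (3 6 4 9)(8 10)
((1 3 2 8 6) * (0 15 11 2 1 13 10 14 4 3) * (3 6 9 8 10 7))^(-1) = (0 1 3 7 13 6 4 14 10 2 11 15)(8 9)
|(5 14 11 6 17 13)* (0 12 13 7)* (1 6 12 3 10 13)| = 12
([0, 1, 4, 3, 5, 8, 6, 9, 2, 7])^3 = (2 8 5 4)(7 9)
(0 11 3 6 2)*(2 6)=(0 11 3 2)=[11, 1, 0, 2, 4, 5, 6, 7, 8, 9, 10, 3]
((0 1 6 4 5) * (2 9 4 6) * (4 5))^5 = (9)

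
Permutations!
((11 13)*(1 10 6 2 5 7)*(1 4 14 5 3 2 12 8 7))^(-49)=((1 10 6 12 8 7 4 14 5)(2 3)(11 13))^(-49)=(1 7 10 4 6 14 12 5 8)(2 3)(11 13)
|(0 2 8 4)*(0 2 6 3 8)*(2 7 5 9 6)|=14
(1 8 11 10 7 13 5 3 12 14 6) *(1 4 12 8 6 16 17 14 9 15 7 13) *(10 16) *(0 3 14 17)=(17)(0 3 8 11 16)(1 6 4 12 9 15 7)(5 14 10 13)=[3, 6, 2, 8, 12, 14, 4, 1, 11, 15, 13, 16, 9, 5, 10, 7, 0, 17]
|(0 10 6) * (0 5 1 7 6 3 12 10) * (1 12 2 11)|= 9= |(1 7 6 5 12 10 3 2 11)|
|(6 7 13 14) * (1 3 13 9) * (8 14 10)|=9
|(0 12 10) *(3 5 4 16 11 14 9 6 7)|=|(0 12 10)(3 5 4 16 11 14 9 6 7)|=9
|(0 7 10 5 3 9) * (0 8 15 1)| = 9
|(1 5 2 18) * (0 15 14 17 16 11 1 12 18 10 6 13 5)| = 70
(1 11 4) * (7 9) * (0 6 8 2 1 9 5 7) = (0 6 8 2 1 11 4 9)(5 7) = [6, 11, 1, 3, 9, 7, 8, 5, 2, 0, 10, 4]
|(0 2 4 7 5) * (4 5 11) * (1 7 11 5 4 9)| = 8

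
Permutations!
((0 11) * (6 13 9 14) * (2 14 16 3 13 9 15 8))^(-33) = (0 11)(2 9 13)(3 8 6)(14 16 15)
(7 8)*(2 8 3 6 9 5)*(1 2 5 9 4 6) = (9)(1 2 8 7 3)(4 6) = [0, 2, 8, 1, 6, 5, 4, 3, 7, 9]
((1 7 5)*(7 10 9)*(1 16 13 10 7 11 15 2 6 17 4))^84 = (1 9 4 10 17 13 6 16 2 5 15 7 11)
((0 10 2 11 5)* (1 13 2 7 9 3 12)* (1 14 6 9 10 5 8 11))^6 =(3 12 14 6 9)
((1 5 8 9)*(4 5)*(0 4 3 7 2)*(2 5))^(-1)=((0 4 2)(1 3 7 5 8 9))^(-1)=(0 2 4)(1 9 8 5 7 3)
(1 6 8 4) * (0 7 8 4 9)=(0 7 8 9)(1 6 4)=[7, 6, 2, 3, 1, 5, 4, 8, 9, 0]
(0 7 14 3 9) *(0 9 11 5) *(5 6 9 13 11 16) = (0 7 14 3 16 5)(6 9 13 11) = [7, 1, 2, 16, 4, 0, 9, 14, 8, 13, 10, 6, 12, 11, 3, 15, 5]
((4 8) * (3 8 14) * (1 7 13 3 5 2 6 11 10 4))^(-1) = ((1 7 13 3 8)(2 6 11 10 4 14 5))^(-1) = (1 8 3 13 7)(2 5 14 4 10 11 6)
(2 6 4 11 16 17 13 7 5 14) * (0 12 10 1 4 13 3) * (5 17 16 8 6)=(0 12 10 1 4 11 8 6 13 7 17 3)(2 5 14)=[12, 4, 5, 0, 11, 14, 13, 17, 6, 9, 1, 8, 10, 7, 2, 15, 16, 3]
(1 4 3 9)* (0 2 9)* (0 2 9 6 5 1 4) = (0 9 4 3 2 6 5 1) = [9, 0, 6, 2, 3, 1, 5, 7, 8, 4]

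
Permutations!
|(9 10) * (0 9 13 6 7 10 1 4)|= |(0 9 1 4)(6 7 10 13)|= 4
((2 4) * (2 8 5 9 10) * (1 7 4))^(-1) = (1 2 10 9 5 8 4 7)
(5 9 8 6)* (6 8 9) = (9)(5 6) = [0, 1, 2, 3, 4, 6, 5, 7, 8, 9]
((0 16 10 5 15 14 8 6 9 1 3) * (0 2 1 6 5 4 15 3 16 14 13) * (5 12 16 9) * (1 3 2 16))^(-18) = ((0 14 8 12 1 9 6 5 2 3 16 10 4 15 13))^(-18) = (0 4 3 6 12)(1 14 15 16 5)(2 9 8 13 10)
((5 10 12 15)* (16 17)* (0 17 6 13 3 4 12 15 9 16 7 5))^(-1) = ((0 17 7 5 10 15)(3 4 12 9 16 6 13))^(-1) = (0 15 10 5 7 17)(3 13 6 16 9 12 4)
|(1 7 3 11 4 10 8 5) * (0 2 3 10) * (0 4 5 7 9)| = 21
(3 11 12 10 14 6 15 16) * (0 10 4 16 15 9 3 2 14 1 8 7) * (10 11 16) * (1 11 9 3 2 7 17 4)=(0 9 2 14 6 3 16 7)(1 8 17 4 10 11 12)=[9, 8, 14, 16, 10, 5, 3, 0, 17, 2, 11, 12, 1, 13, 6, 15, 7, 4]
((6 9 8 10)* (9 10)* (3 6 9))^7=((3 6 10 9 8))^7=(3 10 8 6 9)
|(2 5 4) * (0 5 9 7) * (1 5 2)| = 12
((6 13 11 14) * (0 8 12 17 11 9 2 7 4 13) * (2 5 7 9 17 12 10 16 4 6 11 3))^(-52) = ((0 8 10 16 4 13 17 3 2 9 5 7 6)(11 14))^(-52) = (17)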